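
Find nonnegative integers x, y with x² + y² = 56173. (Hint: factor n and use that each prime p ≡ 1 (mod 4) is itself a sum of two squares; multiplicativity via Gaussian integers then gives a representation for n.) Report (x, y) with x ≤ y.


Step 1: Factor n = 56173 = 13 · 29 · 149.
Step 2: Check the mod-4 condition on each prime factor: 13 ≡ 1 (mod 4), exponent 1; 29 ≡ 1 (mod 4), exponent 1; 149 ≡ 1 (mod 4), exponent 1.
All primes ≡ 3 (mod 4) appear to even exponent (or don't appear), so by the two-squares theorem n IS expressible as a sum of two squares.
Step 3: Build a representation. Here n = 13 · 29 · 149 is a product of primes ≡ 1 (mod 4). Each prime p ≡ 1 (mod 4) is itself a sum of two squares; find a² by testing p − a² for a perfect square:
  13: 13 − 1² = 12, 13 − 2² = 9 = 3² ⇒ 13 = 2² + 3².
  29: 29 − 1² = 28, 29 − 2² = 25 = 5² ⇒ 29 = 2² + 5².
  149: 149 − 1² = 148, 149 − 2² = 145, 149 − 3² = 140, 149 − 4² = 133, 149 − 5² = 124, 149 − 6² = 113, 149 − 7² = 100 = 10² ⇒ 149 = 7² + 10².
  Combine using the Brahmagupta–Fibonacci identity (a² + b²)(c² + d²) = (ac − bd)² + (ad + bc)² = (ac + bd)² + (ad − bc)²:
  13 · 29 = 377: from (2² + 3²)(2² + 5²), take (2·2 − 3·5, 2·5 + 3·2) = (4 − 15, 10 + 6) = (-11, 16); dropping signs (only squares matter) gives (11, 16); check 11² + 16² = 121 + 256 = 377 ✓.
  377 · 149 = 56173: from (11² + 16²)(7² + 10²), take (11·7 − 16·10, 11·10 + 16·7) = (77 − 160, 110 + 112) = (-83, 222); dropping signs (only squares matter) gives (83, 222); check 83² + 222² = 6889 + 49284 = 56173 ✓.
Step 4: Order so x ≤ y and verify: 83² + 222² = 6889 + 49284 = 56173 = n. ✓

n = 56173 = 83² + 222² (one valid representation with x ≤ y).


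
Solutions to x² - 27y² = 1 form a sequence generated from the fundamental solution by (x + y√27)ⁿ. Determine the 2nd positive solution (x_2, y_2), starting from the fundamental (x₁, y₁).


Step 1: Find the fundamental solution (x₁, y₁) of x² - 27y² = 1.
  Expand √27 as a continued fraction. a₀ = ⌊√27⌋ = 5; iterate m_{k+1} = d_k·a_k − m_k, d_{k+1} = (27 − m_{k+1}²)/d_k, a_{k+1} = ⌊(a₀ + m_{k+1})/d_{k+1}⌋ (starting m₀ = 0, d₀ = 1), with convergents p_k = a_k·p_{k-1} + p_{k-2}, q_k = a_k·q_{k-1} + q_{k-2} (p₋₁ = 1, q₋₁ = 0):
  k = 0: a₀ = 5; p₀/q₀ = 5/1; p₀² − 27·q₀² = 25 − 27 = -2.
  k = 1: m = 5, d = 2, a = ⌊(5 + 5)/2⌋ = 5; p/q = (5·5 + 1)/(5·1 + 0) = 26/5; p² − 27·q² = 676 − 675 = 1.
  The first convergent with p² − 27·q² = 1 gives the fundamental solution (x₁, y₁) = (26, 5).
Step 2: Apply the recurrence (x_{n+1}, y_{n+1}) = (x₁x_n + 27y₁y_n, x₁y_n + y₁x_n) repeatedly.
  From (x_1, y_1) = (26, 5): x_2 = 26·26 + 27·5·5 = 1351; y_2 = 26·5 + 5·26 = 260.
Step 3: Verify x_2² - 27·y_2² = 1825201 - 1825200 = 1 (should be 1). ✓

(x_1, y_1) = (26, 5); (x_2, y_2) = (1351, 260).


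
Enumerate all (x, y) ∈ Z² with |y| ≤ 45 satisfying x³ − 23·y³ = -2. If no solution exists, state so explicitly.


The equation is x³ - 23y³ = -2. For fixed y, x³ = 23·y³ − 2, so a solution requires the RHS to be a perfect cube.
Strategy: iterate y from -45 to 45, compute RHS = 23·y³ − 2, and check whether it is a (positive or negative) perfect cube.
Check small values of y:
  y = 0: RHS = -2 is not a perfect cube.
  y = 1: RHS = 21 is not a perfect cube.
  y = -1: RHS = -25 is not a perfect cube.
  y = 2: RHS = 182 is not a perfect cube.
  y = -2: RHS = -186 is not a perfect cube.
  y = 3: RHS = 619 is not a perfect cube.
  y = -3: RHS = -623 is not a perfect cube.
Continuing the search up to |y| = 45 finds no solutions either.
No (x, y) in the scanned range satisfies the equation.

No integer solutions with |y| ≤ 45.


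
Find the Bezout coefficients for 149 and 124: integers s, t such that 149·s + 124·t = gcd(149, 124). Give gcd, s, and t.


Euclidean algorithm on (149, 124) — divide until remainder is 0:
  149 = 1 · 124 + 25
  124 = 4 · 25 + 24
  25 = 1 · 24 + 1
  24 = 24 · 1 + 0
gcd(149, 124) = 1.
Track Bezout coefficients alongside the remainders: start with r₀ = 149 = a·1 + b·0 (s = 1, t = 0) and r₁ = 124 = a·0 + b·1 (s = 0, t = 1); each new remainder r_{k+1} = r_{k-1} − q_k·r_k inherits s_{k+1} = s_{k-1} − q_k·s_k, t_{k+1} = t_{k-1} − q_k·t_k, so r_k = a·s_k + b·t_k at every step:
  q = 1: r = 25, s = 1 − 1·0 = 1, t = 0 − 1·1 = -1  (check: 149·1 + 124·(-1) = 25)
  q = 4: r = 24, s = 0 − 4·1 = -4, t = 1 − 4·(-1) = 5  (check: 149·(-4) + 124·5 = 24)
  q = 1: r = 1, s = 1 − 1·(-4) = 5, t = -1 − 1·5 = -6  (check: 149·5 + 124·(-6) = 1)
The row with r = 1 (the gcd) gives the Bezout coefficients s = 5, t = -6.
Result: 149 · (5) + 124 · (-6) = 1.

gcd(149, 124) = 1; s = 5, t = -6 (check: 149·5 + 124·(-6) = 1).


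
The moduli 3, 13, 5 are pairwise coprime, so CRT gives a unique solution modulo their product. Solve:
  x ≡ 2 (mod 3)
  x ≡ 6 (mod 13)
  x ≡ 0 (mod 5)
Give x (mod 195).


Moduli 3, 13, 5 are pairwise coprime; by CRT there is a unique solution modulo M = 3 · 13 · 5 = 195.
Solve pairwise, accumulating the modulus:
  Start with x ≡ 2 (mod 3).
  Combine with x ≡ 6 (mod 13): since gcd(3, 13) = 1, we get a unique residue mod 39.
    Write x = 2 + 3·t and substitute into x ≡ 6 (mod 13): 3·t ≡ 6 − 2 = 4 (mod 13).
    The inverse of 3 mod 13 is 9 (since 3·9 = 27 = 2·13 + 1), so t ≡ 9·4 = 36 ≡ 10 (mod 13).
    Then x = 2 + 3·10 = 32, valid modulo lcm(3, 13) = 39: x ≡ 32 (mod 39).
  Combine with x ≡ 0 (mod 5): since gcd(39, 5) = 1, we get a unique residue mod 195.
    Write x = 32 + 39·t and substitute into x ≡ 0 (mod 5): 39·t ≡ 0 − 32 = -32 (mod 5).
    Reduce coefficients mod 5: 4·t ≡ 3 (mod 5).
    The inverse of 4 mod 5 is 4 (since 4·4 = 16 = 3·5 + 1), so t ≡ 4·3 = 12 ≡ 2 (mod 5).
    Then x = 32 + 39·2 = 110, valid modulo lcm(39, 5) = 195: x ≡ 110 (mod 195).
Verify: 110 mod 3 = 2 ✓, 110 mod 13 = 6 ✓, 110 mod 5 = 0 ✓.

x ≡ 110 (mod 195).


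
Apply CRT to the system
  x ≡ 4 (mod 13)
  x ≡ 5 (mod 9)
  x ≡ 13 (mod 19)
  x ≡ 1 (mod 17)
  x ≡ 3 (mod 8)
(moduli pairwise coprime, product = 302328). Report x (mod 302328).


Product of moduli M = 13 · 9 · 19 · 17 · 8 = 302328.
Merge one congruence at a time:
  Start: x ≡ 4 (mod 13).
  Combine with x ≡ 5 (mod 9); new modulus lcm = 117.
    Write x = 4 + 13·t and substitute into x ≡ 5 (mod 9): 13·t ≡ 5 − 4 = 1 (mod 9).
    Reduce coefficients mod 9: 4·t ≡ 1 (mod 9).
    The inverse of 4 mod 9 is 7 (since 4·7 = 28 = 3·9 + 1), so t ≡ 7·1 = 7 ≡ 7 (mod 9).
    Then x = 4 + 13·7 = 95, valid modulo lcm(13, 9) = 117: x ≡ 95 (mod 117).
  Combine with x ≡ 13 (mod 19); new modulus lcm = 2223.
    Write x = 95 + 117·t and substitute into x ≡ 13 (mod 19): 117·t ≡ 13 − 95 = -82 (mod 19).
    Reduce coefficients mod 19: 3·t ≡ 13 (mod 19).
    The inverse of 3 mod 19 is 13 (since 3·13 = 39 = 2·19 + 1), so t ≡ 13·13 = 169 ≡ 17 (mod 19).
    Then x = 95 + 117·17 = 2084, valid modulo lcm(117, 19) = 2223: x ≡ 2084 (mod 2223).
  Combine with x ≡ 1 (mod 17); new modulus lcm = 37791.
    Write x = 2084 + 2223·t and substitute into x ≡ 1 (mod 17): 2223·t ≡ 1 − 2084 = -2083 (mod 17).
    Reduce coefficients mod 17: 13·t ≡ 8 (mod 17).
    The inverse of 13 mod 17 is 4 (since 13·4 = 52 = 3·17 + 1), so t ≡ 4·8 = 32 ≡ 15 (mod 17).
    Then x = 2084 + 2223·15 = 35429, valid modulo lcm(2223, 17) = 37791: x ≡ 35429 (mod 37791).
  Combine with x ≡ 3 (mod 8); new modulus lcm = 302328.
    Write x = 35429 + 37791·t and substitute into x ≡ 3 (mod 8): 37791·t ≡ 3 − 35429 = -35426 (mod 8).
    Reduce coefficients mod 8: 7·t ≡ 6 (mod 8).
    The inverse of 7 mod 8 is 7 (since 7·7 = 49 = 6·8 + 1), so t ≡ 7·6 = 42 ≡ 2 (mod 8).
    Then x = 35429 + 37791·2 = 111011, valid modulo lcm(37791, 8) = 302328: x ≡ 111011 (mod 302328).
Verify against each original: 111011 mod 13 = 4, 111011 mod 9 = 5, 111011 mod 19 = 13, 111011 mod 17 = 1, 111011 mod 8 = 3.

x ≡ 111011 (mod 302328).


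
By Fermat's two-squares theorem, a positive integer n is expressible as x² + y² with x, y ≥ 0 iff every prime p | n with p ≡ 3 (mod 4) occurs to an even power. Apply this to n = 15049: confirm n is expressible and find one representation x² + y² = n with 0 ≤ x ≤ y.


Step 1: Factor n = 15049 = 101 · 149.
Step 2: Check the mod-4 condition on each prime factor: 101 ≡ 1 (mod 4), exponent 1; 149 ≡ 1 (mod 4), exponent 1.
All primes ≡ 3 (mod 4) appear to even exponent (or don't appear), so by the two-squares theorem n IS expressible as a sum of two squares.
Step 3: Build a representation. Here n = 101 · 149 is a product of primes ≡ 1 (mod 4). Each prime p ≡ 1 (mod 4) is itself a sum of two squares; find a² by testing p − a² for a perfect square:
  101: 101 − 1² = 100 = 10² ⇒ 101 = 1² + 10².
  149: 149 − 1² = 148, 149 − 2² = 145, 149 − 3² = 140, 149 − 4² = 133, 149 − 5² = 124, 149 − 6² = 113, 149 − 7² = 100 = 10² ⇒ 149 = 7² + 10².
  Combine using the Brahmagupta–Fibonacci identity (a² + b²)(c² + d²) = (ac − bd)² + (ad + bc)² = (ac + bd)² + (ad − bc)²:
  101 · 149 = 15049: from (1² + 10²)(7² + 10²), take (1·7 − 10·10, 1·10 + 10·7) = (7 − 100, 10 + 70) = (-93, 80); dropping signs (only squares matter) gives (93, 80); check 93² + 80² = 8649 + 6400 = 15049 ✓.
Step 4: Order so x ≤ y and verify: 80² + 93² = 6400 + 8649 = 15049 = n. ✓

n = 15049 = 80² + 93² (one valid representation with x ≤ y).


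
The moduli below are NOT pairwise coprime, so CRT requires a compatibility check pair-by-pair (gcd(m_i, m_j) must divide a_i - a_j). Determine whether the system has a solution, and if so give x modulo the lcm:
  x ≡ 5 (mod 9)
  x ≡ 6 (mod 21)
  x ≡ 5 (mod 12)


Moduli 9, 21, 12 are not pairwise coprime, so CRT works modulo lcm(m_i) when all pairwise compatibility conditions hold.
Pairwise compatibility: gcd(m_i, m_j) must divide a_i - a_j for every pair.
Merge one congruence at a time:
  Start: x ≡ 5 (mod 9).
  Combine with x ≡ 6 (mod 21): gcd(9, 21) = 3, and 6 - 5 = 1 is NOT divisible by 3.
    ⇒ system is inconsistent (no integer solution).

No solution (the system is inconsistent).


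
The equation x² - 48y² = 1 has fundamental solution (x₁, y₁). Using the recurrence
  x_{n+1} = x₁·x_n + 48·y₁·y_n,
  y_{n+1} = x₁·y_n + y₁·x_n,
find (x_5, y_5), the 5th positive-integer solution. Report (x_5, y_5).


Step 1: Find the fundamental solution (x₁, y₁) of x² - 48y² = 1.
  Expand √48 as a continued fraction. a₀ = ⌊√48⌋ = 6; iterate m_{k+1} = d_k·a_k − m_k, d_{k+1} = (48 − m_{k+1}²)/d_k, a_{k+1} = ⌊(a₀ + m_{k+1})/d_{k+1}⌋ (starting m₀ = 0, d₀ = 1), with convergents p_k = a_k·p_{k-1} + p_{k-2}, q_k = a_k·q_{k-1} + q_{k-2} (p₋₁ = 1, q₋₁ = 0):
  k = 0: a₀ = 6; p₀/q₀ = 6/1; p₀² − 48·q₀² = 36 − 48 = -12.
  k = 1: m = 6, d = 12, a = ⌊(6 + 6)/12⌋ = 1; p/q = (1·6 + 1)/(1·1 + 0) = 7/1; p² − 48·q² = 49 − 48 = 1.
  The first convergent with p² − 48·q² = 1 gives the fundamental solution (x₁, y₁) = (7, 1).
Step 2: Apply the recurrence (x_{n+1}, y_{n+1}) = (x₁x_n + 48y₁y_n, x₁y_n + y₁x_n) repeatedly.
  From (x_1, y_1) = (7, 1): x_2 = 7·7 + 48·1·1 = 97; y_2 = 7·1 + 1·7 = 14.
  From (x_2, y_2) = (97, 14): x_3 = 7·97 + 48·1·14 = 1351; y_3 = 7·14 + 1·97 = 195.
  From (x_3, y_3) = (1351, 195): x_4 = 7·1351 + 48·1·195 = 18817; y_4 = 7·195 + 1·1351 = 2716.
  From (x_4, y_4) = (18817, 2716): x_5 = 7·18817 + 48·1·2716 = 262087; y_5 = 7·2716 + 1·18817 = 37829.
Step 3: Verify x_5² - 48·y_5² = 68689595569 - 68689595568 = 1 (should be 1). ✓

(x_1, y_1) = (7, 1); (x_5, y_5) = (262087, 37829).


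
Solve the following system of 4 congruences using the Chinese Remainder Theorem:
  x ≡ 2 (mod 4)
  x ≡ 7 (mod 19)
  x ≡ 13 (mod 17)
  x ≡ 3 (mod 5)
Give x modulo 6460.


Product of moduli M = 4 · 19 · 17 · 5 = 6460.
Merge one congruence at a time:
  Start: x ≡ 2 (mod 4).
  Combine with x ≡ 7 (mod 19); new modulus lcm = 76.
    Write x = 2 + 4·t and substitute into x ≡ 7 (mod 19): 4·t ≡ 7 − 2 = 5 (mod 19).
    The inverse of 4 mod 19 is 5 (since 4·5 = 20 = 1·19 + 1), so t ≡ 5·5 = 25 ≡ 6 (mod 19).
    Then x = 2 + 4·6 = 26, valid modulo lcm(4, 19) = 76: x ≡ 26 (mod 76).
  Combine with x ≡ 13 (mod 17); new modulus lcm = 1292.
    Write x = 26 + 76·t and substitute into x ≡ 13 (mod 17): 76·t ≡ 13 − 26 = -13 (mod 17).
    Reduce coefficients mod 17: 8·t ≡ 4 (mod 17).
    The inverse of 8 mod 17 is 15 (since 8·15 = 120 = 7·17 + 1), so t ≡ 15·4 = 60 ≡ 9 (mod 17).
    Then x = 26 + 76·9 = 710, valid modulo lcm(76, 17) = 1292: x ≡ 710 (mod 1292).
  Combine with x ≡ 3 (mod 5); new modulus lcm = 6460.
    Write x = 710 + 1292·t and substitute into x ≡ 3 (mod 5): 1292·t ≡ 3 − 710 = -707 (mod 5).
    Reduce coefficients mod 5: 2·t ≡ 3 (mod 5).
    The inverse of 2 mod 5 is 3 (since 2·3 = 6 = 1·5 + 1), so t ≡ 3·3 = 9 ≡ 4 (mod 5).
    Then x = 710 + 1292·4 = 5878, valid modulo lcm(1292, 5) = 6460: x ≡ 5878 (mod 6460).
Verify against each original: 5878 mod 4 = 2, 5878 mod 19 = 7, 5878 mod 17 = 13, 5878 mod 5 = 3.

x ≡ 5878 (mod 6460).


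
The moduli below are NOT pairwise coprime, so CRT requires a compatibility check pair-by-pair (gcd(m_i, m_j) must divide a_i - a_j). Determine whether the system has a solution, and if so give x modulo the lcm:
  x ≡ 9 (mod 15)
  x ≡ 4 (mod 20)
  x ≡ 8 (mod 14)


Moduli 15, 20, 14 are not pairwise coprime, so CRT works modulo lcm(m_i) when all pairwise compatibility conditions hold.
Pairwise compatibility: gcd(m_i, m_j) must divide a_i - a_j for every pair.
Merge one congruence at a time:
  Start: x ≡ 9 (mod 15).
  Combine with x ≡ 4 (mod 20): gcd(15, 20) = 5; 4 - 9 = -5, which IS divisible by 5, so compatible.
    Write x = 9 + 15·t and substitute into x ≡ 4 (mod 20): 15·t ≡ 4 − 9 = -5 (mod 20).
    Divide the congruence (and modulus) by g = 5: 3·t ≡ -1 (mod 4).
    Reduce coefficients mod 4: 3·t ≡ 3 (mod 4).
    The inverse of 3 mod 4 is 3 (since 3·3 = 9 = 2·4 + 1), so t ≡ 3·3 = 9 ≡ 1 (mod 4).
    Then x = 9 + 15·1 = 24, valid modulo lcm(15, 20) = 60: x ≡ 24 (mod 60).
  Combine with x ≡ 8 (mod 14): gcd(60, 14) = 2; 8 - 24 = -16, which IS divisible by 2, so compatible.
    Write x = 24 + 60·t and substitute into x ≡ 8 (mod 14): 60·t ≡ 8 − 24 = -16 (mod 14).
    Divide the congruence (and modulus) by g = 2: 30·t ≡ -8 (mod 7).
    Reduce coefficients mod 7: 2·t ≡ 6 (mod 7).
    The inverse of 2 mod 7 is 4 (since 2·4 = 8 = 1·7 + 1), so t ≡ 4·6 = 24 ≡ 3 (mod 7).
    Then x = 24 + 60·3 = 204, valid modulo lcm(60, 14) = 420: x ≡ 204 (mod 420).
Verify: 204 mod 15 = 9, 204 mod 20 = 4, 204 mod 14 = 8.

x ≡ 204 (mod 420).


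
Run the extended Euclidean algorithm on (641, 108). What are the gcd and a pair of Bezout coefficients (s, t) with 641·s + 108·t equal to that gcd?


Euclidean algorithm on (641, 108) — divide until remainder is 0:
  641 = 5 · 108 + 101
  108 = 1 · 101 + 7
  101 = 14 · 7 + 3
  7 = 2 · 3 + 1
  3 = 3 · 1 + 0
gcd(641, 108) = 1.
Track Bezout coefficients alongside the remainders: start with r₀ = 641 = a·1 + b·0 (s = 1, t = 0) and r₁ = 108 = a·0 + b·1 (s = 0, t = 1); each new remainder r_{k+1} = r_{k-1} − q_k·r_k inherits s_{k+1} = s_{k-1} − q_k·s_k, t_{k+1} = t_{k-1} − q_k·t_k, so r_k = a·s_k + b·t_k at every step:
  q = 5: r = 101, s = 1 − 5·0 = 1, t = 0 − 5·1 = -5  (check: 641·1 + 108·(-5) = 101)
  q = 1: r = 7, s = 0 − 1·1 = -1, t = 1 − 1·(-5) = 6  (check: 641·(-1) + 108·6 = 7)
  q = 14: r = 3, s = 1 − 14·(-1) = 15, t = -5 − 14·6 = -89  (check: 641·15 + 108·(-89) = 3)
  q = 2: r = 1, s = -1 − 2·15 = -31, t = 6 − 2·(-89) = 184  (check: 641·(-31) + 108·184 = 1)
The row with r = 1 (the gcd) gives the Bezout coefficients s = -31, t = 184.
Result: 641 · (-31) + 108 · (184) = 1.

gcd(641, 108) = 1; s = -31, t = 184 (check: 641·(-31) + 108·184 = 1).


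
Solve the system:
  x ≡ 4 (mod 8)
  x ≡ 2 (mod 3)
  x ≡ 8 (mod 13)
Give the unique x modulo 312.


Moduli 8, 3, 13 are pairwise coprime; by CRT there is a unique solution modulo M = 8 · 3 · 13 = 312.
Solve pairwise, accumulating the modulus:
  Start with x ≡ 4 (mod 8).
  Combine with x ≡ 2 (mod 3): since gcd(8, 3) = 1, we get a unique residue mod 24.
    Write x = 4 + 8·t and substitute into x ≡ 2 (mod 3): 8·t ≡ 2 − 4 = -2 (mod 3).
    Reduce coefficients mod 3: 2·t ≡ 1 (mod 3).
    The inverse of 2 mod 3 is 2 (since 2·2 = 4 = 1·3 + 1), so t ≡ 2·1 = 2 ≡ 2 (mod 3).
    Then x = 4 + 8·2 = 20, valid modulo lcm(8, 3) = 24: x ≡ 20 (mod 24).
  Combine with x ≡ 8 (mod 13): since gcd(24, 13) = 1, we get a unique residue mod 312.
    Write x = 20 + 24·t and substitute into x ≡ 8 (mod 13): 24·t ≡ 8 − 20 = -12 (mod 13).
    Reduce coefficients mod 13: 11·t ≡ 1 (mod 13).
    The inverse of 11 mod 13 is 6 (since 11·6 = 66 = 5·13 + 1), so t ≡ 6·1 = 6 ≡ 6 (mod 13).
    Then x = 20 + 24·6 = 164, valid modulo lcm(24, 13) = 312: x ≡ 164 (mod 312).
Verify: 164 mod 8 = 4 ✓, 164 mod 3 = 2 ✓, 164 mod 13 = 8 ✓.

x ≡ 164 (mod 312).


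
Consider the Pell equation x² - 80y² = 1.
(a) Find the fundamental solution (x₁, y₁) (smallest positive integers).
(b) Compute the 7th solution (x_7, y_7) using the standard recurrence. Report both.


Step 1: Find the fundamental solution (x₁, y₁) of x² - 80y² = 1.
  Expand √80 as a continued fraction. a₀ = ⌊√80⌋ = 8; iterate m_{k+1} = d_k·a_k − m_k, d_{k+1} = (80 − m_{k+1}²)/d_k, a_{k+1} = ⌊(a₀ + m_{k+1})/d_{k+1}⌋ (starting m₀ = 0, d₀ = 1), with convergents p_k = a_k·p_{k-1} + p_{k-2}, q_k = a_k·q_{k-1} + q_{k-2} (p₋₁ = 1, q₋₁ = 0):
  k = 0: a₀ = 8; p₀/q₀ = 8/1; p₀² − 80·q₀² = 64 − 80 = -16.
  k = 1: m = 8, d = 16, a = ⌊(8 + 8)/16⌋ = 1; p/q = (1·8 + 1)/(1·1 + 0) = 9/1; p² − 80·q² = 81 − 80 = 1.
  The first convergent with p² − 80·q² = 1 gives the fundamental solution (x₁, y₁) = (9, 1).
Step 2: Apply the recurrence (x_{n+1}, y_{n+1}) = (x₁x_n + 80y₁y_n, x₁y_n + y₁x_n) repeatedly.
  From (x_1, y_1) = (9, 1): x_2 = 9·9 + 80·1·1 = 161; y_2 = 9·1 + 1·9 = 18.
  From (x_2, y_2) = (161, 18): x_3 = 9·161 + 80·1·18 = 2889; y_3 = 9·18 + 1·161 = 323.
  From (x_3, y_3) = (2889, 323): x_4 = 9·2889 + 80·1·323 = 51841; y_4 = 9·323 + 1·2889 = 5796.
  From (x_4, y_4) = (51841, 5796): x_5 = 9·51841 + 80·1·5796 = 930249; y_5 = 9·5796 + 1·51841 = 104005.
  From (x_5, y_5) = (930249, 104005): x_6 = 9·930249 + 80·1·104005 = 16692641; y_6 = 9·104005 + 1·930249 = 1866294.
  From (x_6, y_6) = (16692641, 1866294): x_7 = 9·16692641 + 80·1·1866294 = 299537289; y_7 = 9·1866294 + 1·16692641 = 33489287.
Step 3: Verify x_7² - 80·y_7² = 89722587501469521 - 89722587501469520 = 1 (should be 1). ✓

(x_1, y_1) = (9, 1); (x_7, y_7) = (299537289, 33489287).


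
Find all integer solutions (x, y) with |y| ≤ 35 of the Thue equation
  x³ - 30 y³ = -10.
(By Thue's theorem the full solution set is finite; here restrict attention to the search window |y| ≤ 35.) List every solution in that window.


The equation is x³ - 30y³ = -10. For fixed y, x³ = 30·y³ − 10, so a solution requires the RHS to be a perfect cube.
Strategy: iterate y from -35 to 35, compute RHS = 30·y³ − 10, and check whether it is a (positive or negative) perfect cube.
Check small values of y:
  y = 0: RHS = -10 is not a perfect cube.
  y = 1: RHS = 20 is not a perfect cube.
  y = -1: RHS = -40 is not a perfect cube.
  y = 2: RHS = 230 is not a perfect cube.
  y = -2: RHS = -250 is not a perfect cube.
  y = 3: RHS = 800 is not a perfect cube.
  y = -3: RHS = -820 is not a perfect cube.
Continuing the search up to |y| = 35 finds no solutions either.
No (x, y) in the scanned range satisfies the equation.

No integer solutions with |y| ≤ 35.


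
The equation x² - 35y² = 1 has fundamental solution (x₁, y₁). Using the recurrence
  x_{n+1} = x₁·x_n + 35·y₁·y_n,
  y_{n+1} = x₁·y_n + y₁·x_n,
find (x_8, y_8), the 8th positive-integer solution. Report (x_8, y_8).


Step 1: Find the fundamental solution (x₁, y₁) of x² - 35y² = 1.
  Expand √35 as a continued fraction. a₀ = ⌊√35⌋ = 5; iterate m_{k+1} = d_k·a_k − m_k, d_{k+1} = (35 − m_{k+1}²)/d_k, a_{k+1} = ⌊(a₀ + m_{k+1})/d_{k+1}⌋ (starting m₀ = 0, d₀ = 1), with convergents p_k = a_k·p_{k-1} + p_{k-2}, q_k = a_k·q_{k-1} + q_{k-2} (p₋₁ = 1, q₋₁ = 0):
  k = 0: a₀ = 5; p₀/q₀ = 5/1; p₀² − 35·q₀² = 25 − 35 = -10.
  k = 1: m = 5, d = 10, a = ⌊(5 + 5)/10⌋ = 1; p/q = (1·5 + 1)/(1·1 + 0) = 6/1; p² − 35·q² = 36 − 35 = 1.
  The first convergent with p² − 35·q² = 1 gives the fundamental solution (x₁, y₁) = (6, 1).
Step 2: Apply the recurrence (x_{n+1}, y_{n+1}) = (x₁x_n + 35y₁y_n, x₁y_n + y₁x_n) repeatedly.
  From (x_1, y_1) = (6, 1): x_2 = 6·6 + 35·1·1 = 71; y_2 = 6·1 + 1·6 = 12.
  From (x_2, y_2) = (71, 12): x_3 = 6·71 + 35·1·12 = 846; y_3 = 6·12 + 1·71 = 143.
  From (x_3, y_3) = (846, 143): x_4 = 6·846 + 35·1·143 = 10081; y_4 = 6·143 + 1·846 = 1704.
  From (x_4, y_4) = (10081, 1704): x_5 = 6·10081 + 35·1·1704 = 120126; y_5 = 6·1704 + 1·10081 = 20305.
  From (x_5, y_5) = (120126, 20305): x_6 = 6·120126 + 35·1·20305 = 1431431; y_6 = 6·20305 + 1·120126 = 241956.
  From (x_6, y_6) = (1431431, 241956): x_7 = 6·1431431 + 35·1·241956 = 17057046; y_7 = 6·241956 + 1·1431431 = 2883167.
  From (x_7, y_7) = (17057046, 2883167): x_8 = 6·17057046 + 35·1·2883167 = 203253121; y_8 = 6·2883167 + 1·17057046 = 34356048.
Step 3: Verify x_8² - 35·y_8² = 41311831196240641 - 41311831196240640 = 1 (should be 1). ✓

(x_1, y_1) = (6, 1); (x_8, y_8) = (203253121, 34356048).


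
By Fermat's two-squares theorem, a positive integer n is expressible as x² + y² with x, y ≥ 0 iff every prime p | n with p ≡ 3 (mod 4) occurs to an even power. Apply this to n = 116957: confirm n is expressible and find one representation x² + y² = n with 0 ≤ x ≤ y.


Step 1: Factor n = 116957 = 29 · 37 · 109.
Step 2: Check the mod-4 condition on each prime factor: 29 ≡ 1 (mod 4), exponent 1; 37 ≡ 1 (mod 4), exponent 1; 109 ≡ 1 (mod 4), exponent 1.
All primes ≡ 3 (mod 4) appear to even exponent (or don't appear), so by the two-squares theorem n IS expressible as a sum of two squares.
Step 3: Build a representation. Here n = 29 · 37 · 109 is a product of primes ≡ 1 (mod 4). Each prime p ≡ 1 (mod 4) is itself a sum of two squares; find a² by testing p − a² for a perfect square:
  29: 29 − 1² = 28, 29 − 2² = 25 = 5² ⇒ 29 = 2² + 5².
  37: 37 − 1² = 36 = 6² ⇒ 37 = 1² + 6².
  109: 109 − 1² = 108, 109 − 2² = 105, 109 − 3² = 100 = 10² ⇒ 109 = 3² + 10².
  Combine using the Brahmagupta–Fibonacci identity (a² + b²)(c² + d²) = (ac − bd)² + (ad + bc)² = (ac + bd)² + (ad − bc)²:
  29 · 37 = 1073: from (2² + 5²)(1² + 6²), take (2·1 − 5·6, 2·6 + 5·1) = (2 − 30, 12 + 5) = (-28, 17); dropping signs (only squares matter) gives (28, 17); check 28² + 17² = 784 + 289 = 1073 ✓.
  1073 · 109 = 116957: from (28² + 17²)(3² + 10²), take (28·3 − 17·10, 28·10 + 17·3) = (84 − 170, 280 + 51) = (-86, 331); dropping signs (only squares matter) gives (86, 331); check 86² + 331² = 7396 + 109561 = 116957 ✓.
Step 4: Order so x ≤ y and verify: 86² + 331² = 7396 + 109561 = 116957 = n. ✓

n = 116957 = 86² + 331² (one valid representation with x ≤ y).


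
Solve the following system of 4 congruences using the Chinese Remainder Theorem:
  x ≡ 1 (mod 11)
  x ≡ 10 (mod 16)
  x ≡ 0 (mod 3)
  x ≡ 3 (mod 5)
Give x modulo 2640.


Product of moduli M = 11 · 16 · 3 · 5 = 2640.
Merge one congruence at a time:
  Start: x ≡ 1 (mod 11).
  Combine with x ≡ 10 (mod 16); new modulus lcm = 176.
    Write x = 1 + 11·t and substitute into x ≡ 10 (mod 16): 11·t ≡ 10 − 1 = 9 (mod 16).
    The inverse of 11 mod 16 is 3 (since 11·3 = 33 = 2·16 + 1), so t ≡ 3·9 = 27 ≡ 11 (mod 16).
    Then x = 1 + 11·11 = 122, valid modulo lcm(11, 16) = 176: x ≡ 122 (mod 176).
  Combine with x ≡ 0 (mod 3); new modulus lcm = 528.
    Write x = 122 + 176·t and substitute into x ≡ 0 (mod 3): 176·t ≡ 0 − 122 = -122 (mod 3).
    Reduce coefficients mod 3: 2·t ≡ 1 (mod 3).
    The inverse of 2 mod 3 is 2 (since 2·2 = 4 = 1·3 + 1), so t ≡ 2·1 = 2 ≡ 2 (mod 3).
    Then x = 122 + 176·2 = 474, valid modulo lcm(176, 3) = 528: x ≡ 474 (mod 528).
  Combine with x ≡ 3 (mod 5); new modulus lcm = 2640.
    Write x = 474 + 528·t and substitute into x ≡ 3 (mod 5): 528·t ≡ 3 − 474 = -471 (mod 5).
    Reduce coefficients mod 5: 3·t ≡ 4 (mod 5).
    The inverse of 3 mod 5 is 2 (since 3·2 = 6 = 1·5 + 1), so t ≡ 2·4 = 8 ≡ 3 (mod 5).
    Then x = 474 + 528·3 = 2058, valid modulo lcm(528, 5) = 2640: x ≡ 2058 (mod 2640).
Verify against each original: 2058 mod 11 = 1, 2058 mod 16 = 10, 2058 mod 3 = 0, 2058 mod 5 = 3.

x ≡ 2058 (mod 2640).


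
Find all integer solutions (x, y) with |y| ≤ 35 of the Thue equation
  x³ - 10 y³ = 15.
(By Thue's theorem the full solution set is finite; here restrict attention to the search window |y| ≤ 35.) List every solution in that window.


The equation is x³ - 10y³ = 15. For fixed y, x³ = 10·y³ + 15, so a solution requires the RHS to be a perfect cube.
Strategy: iterate y from -35 to 35, compute RHS = 10·y³ + 15, and check whether it is a (positive or negative) perfect cube.
Check small values of y:
  y = 0: RHS = 15 is not a perfect cube.
  y = 1: RHS = 25 is not a perfect cube.
  y = -1: RHS = 5 is not a perfect cube.
  y = 2: RHS = 95 is not a perfect cube.
  y = -2: RHS = -65 is not a perfect cube.
  y = 3: RHS = 285 is not a perfect cube.
  y = -3: RHS = -255 is not a perfect cube.
Continuing the search up to |y| = 35 finds no solutions either.
No (x, y) in the scanned range satisfies the equation.

No integer solutions with |y| ≤ 35.


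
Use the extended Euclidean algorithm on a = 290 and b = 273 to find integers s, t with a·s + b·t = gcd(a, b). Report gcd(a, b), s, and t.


Euclidean algorithm on (290, 273) — divide until remainder is 0:
  290 = 1 · 273 + 17
  273 = 16 · 17 + 1
  17 = 17 · 1 + 0
gcd(290, 273) = 1.
Track Bezout coefficients alongside the remainders: start with r₀ = 290 = a·1 + b·0 (s = 1, t = 0) and r₁ = 273 = a·0 + b·1 (s = 0, t = 1); each new remainder r_{k+1} = r_{k-1} − q_k·r_k inherits s_{k+1} = s_{k-1} − q_k·s_k, t_{k+1} = t_{k-1} − q_k·t_k, so r_k = a·s_k + b·t_k at every step:
  q = 1: r = 17, s = 1 − 1·0 = 1, t = 0 − 1·1 = -1  (check: 290·1 + 273·(-1) = 17)
  q = 16: r = 1, s = 0 − 16·1 = -16, t = 1 − 16·(-1) = 17  (check: 290·(-16) + 273·17 = 1)
The row with r = 1 (the gcd) gives the Bezout coefficients s = -16, t = 17.
Result: 290 · (-16) + 273 · (17) = 1.

gcd(290, 273) = 1; s = -16, t = 17 (check: 290·(-16) + 273·17 = 1).


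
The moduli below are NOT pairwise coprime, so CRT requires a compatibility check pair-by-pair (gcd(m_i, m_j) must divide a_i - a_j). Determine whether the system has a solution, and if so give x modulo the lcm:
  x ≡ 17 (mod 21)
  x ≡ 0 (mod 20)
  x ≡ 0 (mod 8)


Moduli 21, 20, 8 are not pairwise coprime, so CRT works modulo lcm(m_i) when all pairwise compatibility conditions hold.
Pairwise compatibility: gcd(m_i, m_j) must divide a_i - a_j for every pair.
Merge one congruence at a time:
  Start: x ≡ 17 (mod 21).
  Combine with x ≡ 0 (mod 20): gcd(21, 20) = 1; 0 - 17 = -17, which IS divisible by 1, so compatible.
    Write x = 17 + 21·t and substitute into x ≡ 0 (mod 20): 21·t ≡ 0 − 17 = -17 (mod 20).
    Reduce coefficients mod 20: 1·t ≡ 3 (mod 20).
    So t ≡ 3 (mod 20).
    Then x = 17 + 21·3 = 80, valid modulo lcm(21, 20) = 420: x ≡ 80 (mod 420).
  Combine with x ≡ 0 (mod 8): gcd(420, 8) = 4; 0 - 80 = -80, which IS divisible by 4, so compatible.
    Write x = 80 + 420·t and substitute into x ≡ 0 (mod 8): 420·t ≡ 0 − 80 = -80 (mod 8).
    Divide the congruence (and modulus) by g = 4: 105·t ≡ -20 (mod 2).
    Reduce coefficients mod 2: 1·t ≡ 0 (mod 2).
    So t ≡ 0 (mod 2).
    Then x = 80 + 420·0 = 80, valid modulo lcm(420, 8) = 840: x ≡ 80 (mod 840).
Verify: 80 mod 21 = 17, 80 mod 20 = 0, 80 mod 8 = 0.

x ≡ 80 (mod 840).


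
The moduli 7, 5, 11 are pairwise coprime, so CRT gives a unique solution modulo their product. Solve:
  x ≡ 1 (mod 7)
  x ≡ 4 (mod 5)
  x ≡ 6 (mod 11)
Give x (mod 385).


Moduli 7, 5, 11 are pairwise coprime; by CRT there is a unique solution modulo M = 7 · 5 · 11 = 385.
Solve pairwise, accumulating the modulus:
  Start with x ≡ 1 (mod 7).
  Combine with x ≡ 4 (mod 5): since gcd(7, 5) = 1, we get a unique residue mod 35.
    Write x = 1 + 7·t and substitute into x ≡ 4 (mod 5): 7·t ≡ 4 − 1 = 3 (mod 5).
    Reduce coefficients mod 5: 2·t ≡ 3 (mod 5).
    The inverse of 2 mod 5 is 3 (since 2·3 = 6 = 1·5 + 1), so t ≡ 3·3 = 9 ≡ 4 (mod 5).
    Then x = 1 + 7·4 = 29, valid modulo lcm(7, 5) = 35: x ≡ 29 (mod 35).
  Combine with x ≡ 6 (mod 11): since gcd(35, 11) = 1, we get a unique residue mod 385.
    Write x = 29 + 35·t and substitute into x ≡ 6 (mod 11): 35·t ≡ 6 − 29 = -23 (mod 11).
    Reduce coefficients mod 11: 2·t ≡ 10 (mod 11).
    The inverse of 2 mod 11 is 6 (since 2·6 = 12 = 1·11 + 1), so t ≡ 6·10 = 60 ≡ 5 (mod 11).
    Then x = 29 + 35·5 = 204, valid modulo lcm(35, 11) = 385: x ≡ 204 (mod 385).
Verify: 204 mod 7 = 1 ✓, 204 mod 5 = 4 ✓, 204 mod 11 = 6 ✓.

x ≡ 204 (mod 385).


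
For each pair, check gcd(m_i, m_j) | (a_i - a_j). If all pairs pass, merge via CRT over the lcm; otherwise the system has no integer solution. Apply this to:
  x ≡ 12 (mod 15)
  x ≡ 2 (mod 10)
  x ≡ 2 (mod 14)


Moduli 15, 10, 14 are not pairwise coprime, so CRT works modulo lcm(m_i) when all pairwise compatibility conditions hold.
Pairwise compatibility: gcd(m_i, m_j) must divide a_i - a_j for every pair.
Merge one congruence at a time:
  Start: x ≡ 12 (mod 15).
  Combine with x ≡ 2 (mod 10): gcd(15, 10) = 5; 2 - 12 = -10, which IS divisible by 5, so compatible.
    Write x = 12 + 15·t and substitute into x ≡ 2 (mod 10): 15·t ≡ 2 − 12 = -10 (mod 10).
    Divide the congruence (and modulus) by g = 5: 3·t ≡ -2 (mod 2).
    Reduce coefficients mod 2: 1·t ≡ 0 (mod 2).
    So t ≡ 0 (mod 2).
    Then x = 12 + 15·0 = 12, valid modulo lcm(15, 10) = 30: x ≡ 12 (mod 30).
  Combine with x ≡ 2 (mod 14): gcd(30, 14) = 2; 2 - 12 = -10, which IS divisible by 2, so compatible.
    Write x = 12 + 30·t and substitute into x ≡ 2 (mod 14): 30·t ≡ 2 − 12 = -10 (mod 14).
    Divide the congruence (and modulus) by g = 2: 15·t ≡ -5 (mod 7).
    Reduce coefficients mod 7: 1·t ≡ 2 (mod 7).
    So t ≡ 2 (mod 7).
    Then x = 12 + 30·2 = 72, valid modulo lcm(30, 14) = 210: x ≡ 72 (mod 210).
Verify: 72 mod 15 = 12, 72 mod 10 = 2, 72 mod 14 = 2.

x ≡ 72 (mod 210).


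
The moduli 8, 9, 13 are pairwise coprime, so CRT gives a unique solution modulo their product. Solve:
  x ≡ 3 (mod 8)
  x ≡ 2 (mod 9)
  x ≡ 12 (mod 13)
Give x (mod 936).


Moduli 8, 9, 13 are pairwise coprime; by CRT there is a unique solution modulo M = 8 · 9 · 13 = 936.
Solve pairwise, accumulating the modulus:
  Start with x ≡ 3 (mod 8).
  Combine with x ≡ 2 (mod 9): since gcd(8, 9) = 1, we get a unique residue mod 72.
    Write x = 3 + 8·t and substitute into x ≡ 2 (mod 9): 8·t ≡ 2 − 3 = -1 (mod 9).
    Reduce coefficients mod 9: 8·t ≡ 8 (mod 9).
    The inverse of 8 mod 9 is 8 (since 8·8 = 64 = 7·9 + 1), so t ≡ 8·8 = 64 ≡ 1 (mod 9).
    Then x = 3 + 8·1 = 11, valid modulo lcm(8, 9) = 72: x ≡ 11 (mod 72).
  Combine with x ≡ 12 (mod 13): since gcd(72, 13) = 1, we get a unique residue mod 936.
    Write x = 11 + 72·t and substitute into x ≡ 12 (mod 13): 72·t ≡ 12 − 11 = 1 (mod 13).
    Reduce coefficients mod 13: 7·t ≡ 1 (mod 13).
    The inverse of 7 mod 13 is 2 (since 7·2 = 14 = 1·13 + 1), so t ≡ 2·1 = 2 ≡ 2 (mod 13).
    Then x = 11 + 72·2 = 155, valid modulo lcm(72, 13) = 936: x ≡ 155 (mod 936).
Verify: 155 mod 8 = 3 ✓, 155 mod 9 = 2 ✓, 155 mod 13 = 12 ✓.

x ≡ 155 (mod 936).


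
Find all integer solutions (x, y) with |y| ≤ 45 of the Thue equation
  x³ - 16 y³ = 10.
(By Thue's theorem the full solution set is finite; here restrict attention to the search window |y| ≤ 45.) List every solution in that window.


The equation is x³ - 16y³ = 10. For fixed y, x³ = 16·y³ + 10, so a solution requires the RHS to be a perfect cube.
Strategy: iterate y from -45 to 45, compute RHS = 16·y³ + 10, and check whether it is a (positive or negative) perfect cube.
Check small values of y:
  y = 0: RHS = 10 is not a perfect cube.
  y = 1: RHS = 26 is not a perfect cube.
  y = -1: RHS = -6 is not a perfect cube.
  y = 2: RHS = 138 is not a perfect cube.
  y = -2: RHS = -118 is not a perfect cube.
  y = 3: RHS = 442 is not a perfect cube.
  y = -3: RHS = -422 is not a perfect cube.
Continuing the search up to |y| = 45 finds no solutions either.
No (x, y) in the scanned range satisfies the equation.

No integer solutions with |y| ≤ 45.


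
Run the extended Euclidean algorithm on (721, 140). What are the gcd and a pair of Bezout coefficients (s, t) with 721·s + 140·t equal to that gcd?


Euclidean algorithm on (721, 140) — divide until remainder is 0:
  721 = 5 · 140 + 21
  140 = 6 · 21 + 14
  21 = 1 · 14 + 7
  14 = 2 · 7 + 0
gcd(721, 140) = 7.
Track Bezout coefficients alongside the remainders: start with r₀ = 721 = a·1 + b·0 (s = 1, t = 0) and r₁ = 140 = a·0 + b·1 (s = 0, t = 1); each new remainder r_{k+1} = r_{k-1} − q_k·r_k inherits s_{k+1} = s_{k-1} − q_k·s_k, t_{k+1} = t_{k-1} − q_k·t_k, so r_k = a·s_k + b·t_k at every step:
  q = 5: r = 21, s = 1 − 5·0 = 1, t = 0 − 5·1 = -5  (check: 721·1 + 140·(-5) = 21)
  q = 6: r = 14, s = 0 − 6·1 = -6, t = 1 − 6·(-5) = 31  (check: 721·(-6) + 140·31 = 14)
  q = 1: r = 7, s = 1 − 1·(-6) = 7, t = -5 − 1·31 = -36  (check: 721·7 + 140·(-36) = 7)
The row with r = 7 (the gcd) gives the Bezout coefficients s = 7, t = -36.
Result: 721 · (7) + 140 · (-36) = 7.

gcd(721, 140) = 7; s = 7, t = -36 (check: 721·7 + 140·(-36) = 7).


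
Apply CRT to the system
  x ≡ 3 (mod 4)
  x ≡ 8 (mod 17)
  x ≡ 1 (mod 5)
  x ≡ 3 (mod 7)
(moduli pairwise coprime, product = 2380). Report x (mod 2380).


Product of moduli M = 4 · 17 · 5 · 7 = 2380.
Merge one congruence at a time:
  Start: x ≡ 3 (mod 4).
  Combine with x ≡ 8 (mod 17); new modulus lcm = 68.
    Write x = 3 + 4·t and substitute into x ≡ 8 (mod 17): 4·t ≡ 8 − 3 = 5 (mod 17).
    The inverse of 4 mod 17 is 13 (since 4·13 = 52 = 3·17 + 1), so t ≡ 13·5 = 65 ≡ 14 (mod 17).
    Then x = 3 + 4·14 = 59, valid modulo lcm(4, 17) = 68: x ≡ 59 (mod 68).
  Combine with x ≡ 1 (mod 5); new modulus lcm = 340.
    Write x = 59 + 68·t and substitute into x ≡ 1 (mod 5): 68·t ≡ 1 − 59 = -58 (mod 5).
    Reduce coefficients mod 5: 3·t ≡ 2 (mod 5).
    The inverse of 3 mod 5 is 2 (since 3·2 = 6 = 1·5 + 1), so t ≡ 2·2 = 4 ≡ 4 (mod 5).
    Then x = 59 + 68·4 = 331, valid modulo lcm(68, 5) = 340: x ≡ 331 (mod 340).
  Combine with x ≡ 3 (mod 7); new modulus lcm = 2380.
    Write x = 331 + 340·t and substitute into x ≡ 3 (mod 7): 340·t ≡ 3 − 331 = -328 (mod 7).
    Reduce coefficients mod 7: 4·t ≡ 1 (mod 7).
    The inverse of 4 mod 7 is 2 (since 4·2 = 8 = 1·7 + 1), so t ≡ 2·1 = 2 ≡ 2 (mod 7).
    Then x = 331 + 340·2 = 1011, valid modulo lcm(340, 7) = 2380: x ≡ 1011 (mod 2380).
Verify against each original: 1011 mod 4 = 3, 1011 mod 17 = 8, 1011 mod 5 = 1, 1011 mod 7 = 3.

x ≡ 1011 (mod 2380).


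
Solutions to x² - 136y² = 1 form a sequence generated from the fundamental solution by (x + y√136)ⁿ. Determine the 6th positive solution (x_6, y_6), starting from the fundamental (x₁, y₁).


Step 1: Find the fundamental solution (x₁, y₁) of x² - 136y² = 1.
  Expand √136 as a continued fraction. a₀ = ⌊√136⌋ = 11; iterate m_{k+1} = d_k·a_k − m_k, d_{k+1} = (136 − m_{k+1}²)/d_k, a_{k+1} = ⌊(a₀ + m_{k+1})/d_{k+1}⌋ (starting m₀ = 0, d₀ = 1), with convergents p_k = a_k·p_{k-1} + p_{k-2}, q_k = a_k·q_{k-1} + q_{k-2} (p₋₁ = 1, q₋₁ = 0):
  k = 0: a₀ = 11; p₀/q₀ = 11/1; p₀² − 136·q₀² = 121 − 136 = -15.
  k = 1: m = 11, d = 15, a = ⌊(11 + 11)/15⌋ = 1; p/q = (1·11 + 1)/(1·1 + 0) = 12/1; p² − 136·q² = 144 − 136 = 8.
  k = 2: m = 4, d = 8, a = ⌊(11 + 4)/8⌋ = 1; p/q = (1·12 + 11)/(1·1 + 1) = 23/2; p² − 136·q² = 529 − 544 = -15.
  k = 3: m = 4, d = 15, a = ⌊(11 + 4)/15⌋ = 1; p/q = (1·23 + 12)/(1·2 + 1) = 35/3; p² − 136·q² = 1225 − 1224 = 1.
  The first convergent with p² − 136·q² = 1 gives the fundamental solution (x₁, y₁) = (35, 3).
Step 2: Apply the recurrence (x_{n+1}, y_{n+1}) = (x₁x_n + 136y₁y_n, x₁y_n + y₁x_n) repeatedly.
  From (x_1, y_1) = (35, 3): x_2 = 35·35 + 136·3·3 = 2449; y_2 = 35·3 + 3·35 = 210.
  From (x_2, y_2) = (2449, 210): x_3 = 35·2449 + 136·3·210 = 171395; y_3 = 35·210 + 3·2449 = 14697.
  From (x_3, y_3) = (171395, 14697): x_4 = 35·171395 + 136·3·14697 = 11995201; y_4 = 35·14697 + 3·171395 = 1028580.
  From (x_4, y_4) = (11995201, 1028580): x_5 = 35·11995201 + 136·3·1028580 = 839492675; y_5 = 35·1028580 + 3·11995201 = 71985903.
  From (x_5, y_5) = (839492675, 71985903): x_6 = 35·839492675 + 136·3·71985903 = 58752492049; y_6 = 35·71985903 + 3·839492675 = 5037984630.
Step 3: Verify x_6² - 136·y_6² = 3451855321967808218401 - 3451855321967808218400 = 1 (should be 1). ✓

(x_1, y_1) = (35, 3); (x_6, y_6) = (58752492049, 5037984630).


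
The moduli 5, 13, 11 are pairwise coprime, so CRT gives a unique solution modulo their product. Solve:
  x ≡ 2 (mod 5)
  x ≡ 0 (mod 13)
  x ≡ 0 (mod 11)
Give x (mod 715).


Moduli 5, 13, 11 are pairwise coprime; by CRT there is a unique solution modulo M = 5 · 13 · 11 = 715.
Solve pairwise, accumulating the modulus:
  Start with x ≡ 2 (mod 5).
  Combine with x ≡ 0 (mod 13): since gcd(5, 13) = 1, we get a unique residue mod 65.
    Write x = 2 + 5·t and substitute into x ≡ 0 (mod 13): 5·t ≡ 0 − 2 = -2 (mod 13).
    Reduce coefficients mod 13: 5·t ≡ 11 (mod 13).
    The inverse of 5 mod 13 is 8 (since 5·8 = 40 = 3·13 + 1), so t ≡ 8·11 = 88 ≡ 10 (mod 13).
    Then x = 2 + 5·10 = 52, valid modulo lcm(5, 13) = 65: x ≡ 52 (mod 65).
  Combine with x ≡ 0 (mod 11): since gcd(65, 11) = 1, we get a unique residue mod 715.
    Write x = 52 + 65·t and substitute into x ≡ 0 (mod 11): 65·t ≡ 0 − 52 = -52 (mod 11).
    Reduce coefficients mod 11: 10·t ≡ 3 (mod 11).
    The inverse of 10 mod 11 is 10 (since 10·10 = 100 = 9·11 + 1), so t ≡ 10·3 = 30 ≡ 8 (mod 11).
    Then x = 52 + 65·8 = 572, valid modulo lcm(65, 11) = 715: x ≡ 572 (mod 715).
Verify: 572 mod 5 = 2 ✓, 572 mod 13 = 0 ✓, 572 mod 11 = 0 ✓.

x ≡ 572 (mod 715).


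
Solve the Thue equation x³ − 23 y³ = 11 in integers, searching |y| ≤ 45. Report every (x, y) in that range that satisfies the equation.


The equation is x³ - 23y³ = 11. For fixed y, x³ = 23·y³ + 11, so a solution requires the RHS to be a perfect cube.
Strategy: iterate y from -45 to 45, compute RHS = 23·y³ + 11, and check whether it is a (positive or negative) perfect cube.
Check small values of y:
  y = 0: RHS = 11 is not a perfect cube.
  y = 1: RHS = 34 is not a perfect cube.
  y = -1: RHS = -12 is not a perfect cube.
  y = 2: RHS = 195 is not a perfect cube.
  y = -2: RHS = -173 is not a perfect cube.
  y = 3: RHS = 632 is not a perfect cube.
  y = -3: RHS = -610 is not a perfect cube.
Continuing the search up to |y| = 45 finds no solutions either.
No (x, y) in the scanned range satisfies the equation.

No integer solutions with |y| ≤ 45.
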